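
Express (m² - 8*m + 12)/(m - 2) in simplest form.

Factor: m² - 8*m + 12 = (m - 6)·(m - 2)
Cancel the common factor (m - 2).

m - 6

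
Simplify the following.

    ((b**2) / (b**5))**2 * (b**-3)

Inside the bracket: (b**-3)
Raise to the power 2: (b**-6)
Multiply by (b**-3): add exponents.

b**(-9)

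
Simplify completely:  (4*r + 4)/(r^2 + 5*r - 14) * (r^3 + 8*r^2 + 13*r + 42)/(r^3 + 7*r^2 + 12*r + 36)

Factor: 4*r + 4 = 4*(r + 1);  r^2 + 5*r - 14 = (r + 7)*(r - 2);  r^3 + 8*r^2 + 13*r + 42 = (r + 7)*(r^2 + r + 6);  r^3 + 7*r^2 + 12*r + 36 = (r^2 + r + 6)*(r + 6)
Cancel the common factors (r^2 + r + 6), (r + 7).

(4*r + 4)/(r^2 + 4*r - 12)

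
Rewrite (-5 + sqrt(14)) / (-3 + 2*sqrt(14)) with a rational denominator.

(-7*sqrt(14) + 13)/47

Multiply numerator and denominator by -2*sqrt(14) - 3.
Denominator becomes -47; numerator becomes -13 + 7*sqrt(14).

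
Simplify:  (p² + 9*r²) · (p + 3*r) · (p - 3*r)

Pair the conjugate factors: (p+(3*r))(p-(3*r)) = p² - 9*r², then repeat with the next factor.

p⁴ - 81*r⁴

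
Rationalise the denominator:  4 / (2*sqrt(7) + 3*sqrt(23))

Multiply numerator and denominator by -3*sqrt(23) + 2*sqrt(7).
Denominator becomes -179; numerator becomes -12*sqrt(23) + 8*sqrt(7).

(-8*sqrt(7) + 12*sqrt(23))/179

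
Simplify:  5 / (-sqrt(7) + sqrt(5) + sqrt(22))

(-10*sqrt(7) - 5*sqrt(22) + 12*sqrt(5) + sqrt(770))/4

Group as (sqrt(5) + sqrt(22)) - sqrt(7); multiply by (sqrt(5) + sqrt(22)) + sqrt(7), then rationalise the remaining surd.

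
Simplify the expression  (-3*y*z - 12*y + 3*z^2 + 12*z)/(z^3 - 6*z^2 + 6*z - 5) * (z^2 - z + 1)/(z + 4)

(-3*y + 3*z)/(z - 5)

Factor: -3*y*z - 12*y + 3*z^2 + 12*z = 3*(z + 4)*(-y + z);  z^3 - 6*z^2 + 6*z - 5 = (z - 5)*(z^2 - z + 1)
Cancel the common factors (z^2 - z + 1), (z + 4).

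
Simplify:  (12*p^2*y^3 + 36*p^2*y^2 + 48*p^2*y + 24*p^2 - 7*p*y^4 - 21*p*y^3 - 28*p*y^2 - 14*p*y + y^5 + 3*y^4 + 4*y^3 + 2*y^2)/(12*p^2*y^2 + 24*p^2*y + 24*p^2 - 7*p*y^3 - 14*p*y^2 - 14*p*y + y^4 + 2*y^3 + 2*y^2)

y + 1

Factor: 12*p^2*y^3 + 36*p^2*y^2 + 48*p^2*y + 24*p^2 - 7*p*y^4 - 21*p*y^3 - 28*p*y^2 - 14*p*y + y^5 + 3*y^4 + 4*y^3 + 2*y^2 = (-3*p + y)*(y^2 + 2*y + 2)*(-4*p + y)*(y + 1);  12*p^2*y^2 + 24*p^2*y + 24*p^2 - 7*p*y^3 - 14*p*y^2 - 14*p*y + y^4 + 2*y^3 + 2*y^2 = (-4*p + y)*(-3*p + y)*(y^2 + 2*y + 2)
Cancel the common factors (y^2 + 2*y + 2), (-4*p + y), (-3*p + y).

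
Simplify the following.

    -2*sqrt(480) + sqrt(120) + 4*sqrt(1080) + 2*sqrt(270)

2*sqrt(480) = 8*sqrt(30); sqrt(120) = 2*sqrt(30); 4*sqrt(1080) = 24*sqrt(30); 2*sqrt(270) = 6*sqrt(30)
Combine: (-8 + 2 + 24 + 6)·sqrt(30) = 24*sqrt(30)

24*sqrt(30)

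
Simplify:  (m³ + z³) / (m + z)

Apply the sum-of-cubes factorisation and cancel (m + z).

m² - m*z + z²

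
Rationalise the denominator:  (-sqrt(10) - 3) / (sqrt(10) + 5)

(-2*sqrt(10) - 5)/15

Multiply numerator and denominator by -sqrt(10) + 5.
Denominator becomes 15; numerator becomes -2*sqrt(10) - 5.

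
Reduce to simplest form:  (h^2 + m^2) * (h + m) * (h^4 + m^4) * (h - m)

h^8 - m^8

(h+m)(h-m) = h^2 - m^2; continue pairing.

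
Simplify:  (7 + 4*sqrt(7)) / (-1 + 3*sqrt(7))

(25*sqrt(7) + 91)/62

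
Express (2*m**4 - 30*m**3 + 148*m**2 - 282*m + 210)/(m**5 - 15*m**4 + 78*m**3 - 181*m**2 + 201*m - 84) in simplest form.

Factor: 2*m**4 - 30*m**3 + 148*m**2 - 282*m + 210 = 2*(m - 5)*(m**2 - 3*m + 3)*(m - 7);  m**5 - 15*m**4 + 78*m**3 - 181*m**2 + 201*m - 84 = (m - 4)*(m**2 - 3*m + 3)*(m - 1)*(m - 7)
Cancel the common factors (m**2 - 3*m + 3), (m - 7).

(2*m - 10)/(m**2 - 5*m + 4)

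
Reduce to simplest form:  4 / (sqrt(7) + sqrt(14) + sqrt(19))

(-14*sqrt(38) + 2*sqrt(19) + 12*sqrt(14) + 26*sqrt(7))/97

Group as (sqrt(14) + sqrt(19)) + sqrt(7); multiply by (sqrt(14) + sqrt(19)) - sqrt(7), then rationalise the remaining surd.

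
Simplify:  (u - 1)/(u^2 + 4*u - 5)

1/(u + 5)

Factor: u^2 + 4*u - 5 = (u - 1)*(u + 5)
Cancel the common factor (u - 1).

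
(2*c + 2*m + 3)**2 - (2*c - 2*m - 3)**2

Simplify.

Only the odd-power cross terms survive.

8*c*(2*m + 3)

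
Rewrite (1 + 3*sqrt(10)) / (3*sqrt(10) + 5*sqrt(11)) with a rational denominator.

Multiply numerator and denominator by -5*sqrt(11) + 3*sqrt(10).
Denominator becomes -185; numerator becomes -15*sqrt(110) - 5*sqrt(11) + 3*sqrt(10) + 90.

(-90 - 3*sqrt(10) + 5*sqrt(11) + 15*sqrt(110))/185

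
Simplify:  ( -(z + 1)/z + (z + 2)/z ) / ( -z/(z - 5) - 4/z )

(-z + 5)/(z^2 + 4*z - 20)

Numerator: -(z + 1)/z + (z + 2)/z = 1/z
Denominator: -z/(z - 5) - 4/z = (-z^2 - 4*z + 20)/(z^2 - 5*z)
Divide: (1/z) · ((z^2 - 5*z)/(-z^2 - 4*z + 20)) = (-z + 5)/(z^2 + 4*z - 20)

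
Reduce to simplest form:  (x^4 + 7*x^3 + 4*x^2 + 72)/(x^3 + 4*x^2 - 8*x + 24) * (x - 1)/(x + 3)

x - 1

Factor: x^4 + 7*x^3 + 4*x^2 + 72 = (x + 6)*(x + 3)*(x^2 - 2*x + 4);  x^3 + 4*x^2 - 8*x + 24 = (x^2 - 2*x + 4)*(x + 6)
Cancel the common factors (x^2 - 2*x + 4), (x + 6), (x + 3).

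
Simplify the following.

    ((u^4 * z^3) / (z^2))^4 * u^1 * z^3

Inside the bracket: u^4 * z^1
Raise to the power 4: u^16 * z^4
Multiply by u^1 * z^3: add exponents.

u^17*z^7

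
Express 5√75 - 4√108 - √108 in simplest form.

5√75 = 25*√3; 4√108 = 24*√3; √108 = 6*√3
Combine: (25 - 24 - 6)·√3 = -5*√3

-5*√3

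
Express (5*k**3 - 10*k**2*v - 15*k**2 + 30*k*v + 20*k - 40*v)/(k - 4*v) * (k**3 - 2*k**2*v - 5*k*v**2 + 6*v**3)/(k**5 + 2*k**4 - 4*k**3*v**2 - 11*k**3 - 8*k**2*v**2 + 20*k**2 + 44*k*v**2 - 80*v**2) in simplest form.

(-5*k**2 + 20*k*v - 15*v**2)/(-k**2 + 4*k*v - 5*k + 20*v)

Factor: 5*k**3 - 10*k**2*v - 15*k**2 + 30*k*v + 20*k - 40*v = 5*(k - 2*v)*(k**2 - 3*k + 4);  k**3 - 2*k**2*v - 5*k*v**2 + 6*v**3 = (k - 3*v)*(k - v)*(k + 2*v);  k**5 + 2*k**4 - 4*k**3*v**2 - 11*k**3 - 8*k**2*v**2 + 20*k**2 + 44*k*v**2 - 80*v**2 = (k**2 - 3*k + 4)*(k + 5)*(k - 2*v)*(k + 2*v)
Cancel the common factors (k**2 - 3*k + 4), (k - 2*v), (k + 2*v).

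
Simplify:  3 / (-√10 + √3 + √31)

Group as (√3 + √31) - √10; multiply by (√3 + √31) + √10, then rationalise the remaining surd.

(-19*√3 - √930 + 12*√10 + 9*√31)/34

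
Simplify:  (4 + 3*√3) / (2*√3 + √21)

(-18 - 8*√3 + 4*√21 + 9*√7)/9

Multiply numerator and denominator by -√21 + 2*√3.
Denominator becomes -9; numerator becomes -9*√7 - 4*√21 + 8*√3 + 18.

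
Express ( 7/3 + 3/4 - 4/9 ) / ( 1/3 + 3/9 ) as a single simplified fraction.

Numerator: 7/3 + 3/4 - 4/9 = 95/36
Denominator: 1/3 + 3/9 = 2/3
Divide: (95/36) · (3/2) = 95/24

95/24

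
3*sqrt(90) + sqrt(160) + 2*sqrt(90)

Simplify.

19*sqrt(10)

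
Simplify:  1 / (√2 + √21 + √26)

(-4*√273 - 3*√26 + 7*√21 + 45*√2)/159

Group as (√2 + √21) + √26; multiply by (√2 + √21) - √26, then rationalise the remaining surd.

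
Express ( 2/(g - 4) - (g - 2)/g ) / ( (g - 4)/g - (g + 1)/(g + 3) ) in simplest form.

(g^3 - 5*g^2 - 16*g + 24)/(2*g^2 + 4*g - 48)

Numerator: 2/(g - 4) - (g - 2)/g = (-g^2 + 8*g - 8)/(g^2 - 4*g)
Denominator: (g - 4)/g - (g + 1)/(g + 3) = (-2*g - 12)/(g^2 + 3*g)
Divide: ((-g^2 + 8*g - 8)/(g^2 - 4*g)) · ((g^2 + 3*g)/(-2*g - 12)) = (g^3 - 5*g^2 - 16*g + 24)/(2*g^2 + 4*g - 48)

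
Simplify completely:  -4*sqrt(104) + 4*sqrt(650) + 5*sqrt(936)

4*sqrt(104) = 8*sqrt(26); 4*sqrt(650) = 20*sqrt(26); 5*sqrt(936) = 30*sqrt(26)
Combine: (-8 + 20 + 30)·sqrt(26) = 42*sqrt(26)

42*sqrt(26)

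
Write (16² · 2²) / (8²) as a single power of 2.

2^4

16² = 2^8; 2² = 2^2; 8² = 2^6
Combine exponents: 2^4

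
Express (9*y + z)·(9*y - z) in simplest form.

Difference of squares with P = 9*y, Q = z.

81*y² - z²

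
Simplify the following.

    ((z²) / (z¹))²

z²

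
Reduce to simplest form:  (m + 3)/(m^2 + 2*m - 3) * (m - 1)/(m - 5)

1/(m - 5)

Factor: m^2 + 2*m - 3 = (m + 3)*(m - 1)
Cancel the common factors (m + 3), (m - 1).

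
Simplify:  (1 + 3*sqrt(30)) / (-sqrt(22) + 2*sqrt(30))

(sqrt(22) + 2*sqrt(30) + 6*sqrt(165) + 180)/98

Multiply numerator and denominator by sqrt(22) + 2*sqrt(30).
Denominator becomes 98; numerator becomes sqrt(22) + 2*sqrt(30) + 6*sqrt(165) + 180.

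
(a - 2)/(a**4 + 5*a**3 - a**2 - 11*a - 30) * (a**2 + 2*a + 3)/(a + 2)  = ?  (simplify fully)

1/(a**2 + 7*a + 10)

Factor: a**4 + 5*a**3 - a**2 - 11*a - 30 = (a + 5)*(a - 2)*(a**2 + 2*a + 3)
Cancel the common factors (a**2 + 2*a + 3), (a - 2).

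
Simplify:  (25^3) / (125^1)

5^3

25^3 = 5^6; 125^1 = 5^3
Combine exponents: 5^3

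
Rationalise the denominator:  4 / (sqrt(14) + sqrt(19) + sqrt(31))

(-2*sqrt(8246) + 2*sqrt(31) + 26*sqrt(19) + 36*sqrt(14))/265

Group as (sqrt(14) + sqrt(31)) + sqrt(19); multiply by (sqrt(14) + sqrt(31)) - sqrt(19), then rationalise the remaining surd.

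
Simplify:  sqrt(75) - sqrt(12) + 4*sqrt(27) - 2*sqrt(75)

5*sqrt(3)

sqrt(75) = 5*sqrt(3); sqrt(12) = 2*sqrt(3); 4*sqrt(27) = 12*sqrt(3); 2*sqrt(75) = 10*sqrt(3)
Combine: (5 - 2 + 12 - 10)·sqrt(3) = 5*sqrt(3)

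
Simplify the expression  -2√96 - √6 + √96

2√96 = 8*√6; √6 = √6; √96 = 4*√6
Combine: (-8 - 1 + 4)·√6 = -5*√6

-5*√6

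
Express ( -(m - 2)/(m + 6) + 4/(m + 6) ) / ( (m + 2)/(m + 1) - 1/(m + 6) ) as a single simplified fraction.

Numerator: -(m - 2)/(m + 6) + 4/(m + 6) = (-m + 6)/(m + 6)
Denominator: (m + 2)/(m + 1) - 1/(m + 6) = (m^2 + 7*m + 11)/(m^2 + 7*m + 6)
Divide: ((-m + 6)/(m + 6)) · ((m^2 + 7*m + 6)/(m^2 + 7*m + 11)) = (-m^2 + 5*m + 6)/(m^2 + 7*m + 11)

(-m^2 + 5*m + 6)/(m^2 + 7*m + 11)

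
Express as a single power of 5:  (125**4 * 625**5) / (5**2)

5**30

125**4 = 5**12; 625**5 = 5**20; 5**2 = 5**2
Combine exponents: 5**30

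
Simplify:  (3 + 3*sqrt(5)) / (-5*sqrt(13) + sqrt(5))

Multiply numerator and denominator by sqrt(5) + 5*sqrt(13).
Denominator becomes -320; numerator becomes 3*sqrt(5) + 15 + 15*sqrt(13) + 15*sqrt(65).

(-15*sqrt(65) - 15*sqrt(13) - 15 - 3*sqrt(5))/320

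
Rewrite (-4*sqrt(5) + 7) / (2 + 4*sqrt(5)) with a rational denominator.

(-47 + 18*sqrt(5))/38

Multiply numerator and denominator by -4*sqrt(5) + 2.
Denominator becomes -76; numerator becomes -36*sqrt(5) + 94.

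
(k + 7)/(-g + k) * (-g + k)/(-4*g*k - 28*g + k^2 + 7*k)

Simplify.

Factor: -4*g*k - 28*g + k^2 + 7*k = (-4*g + k)*(k + 7)
Cancel the common factors (k + 7), (-g + k).

-1/(4*g - k)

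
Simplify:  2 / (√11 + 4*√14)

(-2*√11 + 8*√14)/213

Multiply numerator and denominator by -√11 + 4*√14.
Denominator becomes 213; numerator becomes -2*√11 + 8*√14.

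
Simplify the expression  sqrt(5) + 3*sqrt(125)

sqrt(5) = sqrt(5); 3*sqrt(125) = 15*sqrt(5)
Combine: (1 + 15)·sqrt(5) = 16*sqrt(5)

16*sqrt(5)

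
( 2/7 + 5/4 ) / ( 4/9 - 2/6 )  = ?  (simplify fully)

387/28

Numerator: 2/7 + 5/4 = 43/28
Denominator: 4/9 - 2/6 = 1/9
Divide: (43/28) · (9) = 387/28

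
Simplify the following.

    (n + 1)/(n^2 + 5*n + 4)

1/(n + 4)

Factor: n^2 + 5*n + 4 = (n + 1)*(n + 4)
Cancel the common factor (n + 1).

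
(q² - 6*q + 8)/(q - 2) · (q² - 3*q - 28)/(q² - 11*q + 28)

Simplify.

q + 4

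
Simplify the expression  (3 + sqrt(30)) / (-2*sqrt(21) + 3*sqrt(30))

(2*sqrt(21) + 3*sqrt(30) + 2*sqrt(70) + 30)/62

Multiply numerator and denominator by 2*sqrt(21) + 3*sqrt(30).
Denominator becomes 186; numerator becomes 6*sqrt(21) + 9*sqrt(30) + 6*sqrt(70) + 90.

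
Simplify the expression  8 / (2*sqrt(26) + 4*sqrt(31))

(-2*sqrt(26) + 4*sqrt(31))/49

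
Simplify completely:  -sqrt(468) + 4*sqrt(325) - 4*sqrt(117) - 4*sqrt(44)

sqrt(468) = 6*sqrt(13); 4*sqrt(325) = 20*sqrt(13); 4*sqrt(117) = 12*sqrt(13); 4*sqrt(44) = 8*sqrt(11)

-8*sqrt(11) + 2*sqrt(13)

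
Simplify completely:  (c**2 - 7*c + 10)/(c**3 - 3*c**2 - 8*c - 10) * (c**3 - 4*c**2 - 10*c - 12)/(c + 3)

Factor: c**2 - 7*c + 10 = (c - 2)*(c - 5);  c**3 - 3*c**2 - 8*c - 10 = (c**2 + 2*c + 2)*(c - 5);  c**3 - 4*c**2 - 10*c - 12 = (c**2 + 2*c + 2)*(c - 6)
Cancel the common factors (c**2 + 2*c + 2), (c - 5).

(c**2 - 8*c + 12)/(c + 3)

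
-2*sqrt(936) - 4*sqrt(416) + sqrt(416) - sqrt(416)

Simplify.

2*sqrt(936) = 12*sqrt(26); 4*sqrt(416) = 16*sqrt(26); sqrt(416) = 4*sqrt(26); sqrt(416) = 4*sqrt(26)
Combine: (-12 - 16 + 4 - 4)·sqrt(26) = -28*sqrt(26)

-28*sqrt(26)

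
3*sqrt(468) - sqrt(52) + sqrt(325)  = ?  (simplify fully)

3*sqrt(468) = 18*sqrt(13); sqrt(52) = 2*sqrt(13); sqrt(325) = 5*sqrt(13)
Combine: (18 - 2 + 5)·sqrt(13) = 21*sqrt(13)

21*sqrt(13)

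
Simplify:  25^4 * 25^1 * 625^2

5^18

25^4 = 5^8; 25^1 = 5^2; 625^2 = 5^8
Combine exponents: 5^18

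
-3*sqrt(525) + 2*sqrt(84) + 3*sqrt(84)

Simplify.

3*sqrt(525) = 15*sqrt(21); 2*sqrt(84) = 4*sqrt(21); 3*sqrt(84) = 6*sqrt(21)
Combine: (-15 + 4 + 6)·sqrt(21) = -5*sqrt(21)

-5*sqrt(21)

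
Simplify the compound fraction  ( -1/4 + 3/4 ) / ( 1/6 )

Numerator: -1/4 + 3/4 = 1/2
Denominator: 1/6 = 1/6
Divide: (1/2) · (6) = 3

3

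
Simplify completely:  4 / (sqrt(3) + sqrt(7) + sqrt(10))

Group as (sqrt(3) + sqrt(7)) + sqrt(10); multiply by (sqrt(3) + sqrt(7)) - sqrt(10), then rationalise the remaining surd.

(-2*sqrt(210) + 6*sqrt(7) + 14*sqrt(3))/21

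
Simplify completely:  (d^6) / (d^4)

d^2

Quotient: d^2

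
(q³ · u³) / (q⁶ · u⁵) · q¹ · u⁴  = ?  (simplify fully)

Quotient: (q^-3) · (u^-2)
Multiply by q¹ · u⁴: add exponents.

u²/q²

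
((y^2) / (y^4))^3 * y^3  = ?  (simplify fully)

Inside the bracket: (y^-2)
Raise to the power 3: (y^-6)
Multiply by y^3: add exponents.

y^(-3)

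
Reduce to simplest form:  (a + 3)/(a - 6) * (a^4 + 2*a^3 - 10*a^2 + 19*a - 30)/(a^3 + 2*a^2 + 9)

Factor: a^4 + 2*a^3 - 10*a^2 + 19*a - 30 = (a^2 - a + 3)*(a + 5)*(a - 2);  a^3 + 2*a^2 + 9 = (a + 3)*(a^2 - a + 3)
Cancel the common factors (a^2 - a + 3), (a + 3).

(a^2 + 3*a - 10)/(a - 6)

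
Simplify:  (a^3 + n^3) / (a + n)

a^2 - a*n + n^2

a^3 + n^3 = (a + n)(a^2 - a*n + n^2).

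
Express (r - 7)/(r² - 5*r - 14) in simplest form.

1/(r + 2)

Factor: r² - 5*r - 14 = (r + 2)·(r - 7)
Cancel the common factor (r - 7).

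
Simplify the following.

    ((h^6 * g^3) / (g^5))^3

Inside the bracket: h^6 * (g^-2)
Raise to the power 3: h^18 * (g^-6)

h^18/g^6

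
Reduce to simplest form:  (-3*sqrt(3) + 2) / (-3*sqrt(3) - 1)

Multiply numerator and denominator by -1 + 3*sqrt(3).
Denominator becomes -26; numerator becomes -29 + 9*sqrt(3).

(-9*sqrt(3) + 29)/26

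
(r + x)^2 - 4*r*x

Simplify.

Expanding gives r^2 - 2*r*x + x^2, a perfect square.

(r - x)^2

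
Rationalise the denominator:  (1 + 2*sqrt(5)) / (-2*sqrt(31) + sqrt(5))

(-4*sqrt(155) - 2*sqrt(31) - 10 - sqrt(5))/119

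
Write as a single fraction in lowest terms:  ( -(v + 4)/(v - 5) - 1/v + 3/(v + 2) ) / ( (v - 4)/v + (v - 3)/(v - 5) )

Numerator: -(v + 4)/(v - 5) - 1/v + 3/(v + 2) = (-v^3 - 4*v^2 - 20*v + 10)/(v^3 - 3*v^2 - 10*v)
Denominator: (v - 4)/v + (v - 3)/(v - 5) = (2*v^2 - 12*v + 20)/(v^2 - 5*v)
Divide: ((-v^3 - 4*v^2 - 20*v + 10)/(v^3 - 3*v^2 - 10*v)) · ((v^2 - 5*v)/(2*v^2 - 12*v + 20)) = (-v^3 - 4*v^2 - 20*v + 10)/(2*v^3 - 8*v^2 - 4*v + 40)

(-v^3 - 4*v^2 - 20*v + 10)/(2*v^3 - 8*v^2 - 4*v + 40)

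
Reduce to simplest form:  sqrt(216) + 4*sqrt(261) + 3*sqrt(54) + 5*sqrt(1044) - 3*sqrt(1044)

sqrt(216) = 6*sqrt(6); 4*sqrt(261) = 12*sqrt(29); 3*sqrt(54) = 9*sqrt(6); 5*sqrt(1044) = 30*sqrt(29); 3*sqrt(1044) = 18*sqrt(29)

15*sqrt(6) + 24*sqrt(29)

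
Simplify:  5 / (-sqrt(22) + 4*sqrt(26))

(5*sqrt(22) + 20*sqrt(26))/394

Multiply numerator and denominator by sqrt(22) + 4*sqrt(26).
Denominator becomes 394; numerator becomes 5*sqrt(22) + 20*sqrt(26).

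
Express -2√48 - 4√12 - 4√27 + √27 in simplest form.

-25*√3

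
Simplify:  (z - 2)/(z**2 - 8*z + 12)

1/(z - 6)

Factor: z**2 - 8*z + 12 = (z - 2)*(z - 6)
Cancel the common factor (z - 2).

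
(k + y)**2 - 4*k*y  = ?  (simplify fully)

(k - y)**2

After expansion: k**2 - 2*k*y + y**2 — a perfect-square trinomial.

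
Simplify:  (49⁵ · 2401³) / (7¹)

49⁵ = 7^10; 2401³ = 7^12; 7¹ = 7^1
Combine exponents: 7^21

7^21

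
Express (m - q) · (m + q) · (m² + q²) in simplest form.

Telescope via difference of squares: (m+q)(m-q) = m² - q², then repeat with the next factor.

m⁴ - q⁴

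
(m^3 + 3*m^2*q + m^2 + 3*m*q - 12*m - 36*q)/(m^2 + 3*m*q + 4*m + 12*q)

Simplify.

m - 3

Factor: m^3 + 3*m^2*q + m^2 + 3*m*q - 12*m - 36*q = (m + 3*q)*(m + 4)*(m - 3);  m^2 + 3*m*q + 4*m + 12*q = (m + 4)*(m + 3*q)
Cancel the common factors (m + 4), (m + 3*q).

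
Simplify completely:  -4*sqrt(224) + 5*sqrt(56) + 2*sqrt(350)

4*sqrt(224) = 16*sqrt(14); 5*sqrt(56) = 10*sqrt(14); 2*sqrt(350) = 10*sqrt(14)
Combine: (-16 + 10 + 10)·sqrt(14) = 4*sqrt(14)

4*sqrt(14)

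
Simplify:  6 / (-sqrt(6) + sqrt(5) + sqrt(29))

Group as (sqrt(5) + sqrt(29)) - sqrt(6); multiply by (sqrt(5) + sqrt(29)) + sqrt(6), then rationalise the remaining surd.

(-15*sqrt(5) - sqrt(870) + 14*sqrt(6) + 9*sqrt(29))/17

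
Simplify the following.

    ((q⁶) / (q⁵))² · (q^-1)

q

Inside the bracket: q¹
Raise to the power 2: q²
Multiply by (q^-1): add exponents.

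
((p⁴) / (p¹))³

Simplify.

Inside the bracket: p³
Raise to the power 3: p⁹

p⁹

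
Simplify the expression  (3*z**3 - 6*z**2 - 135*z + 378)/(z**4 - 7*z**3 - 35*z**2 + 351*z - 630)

Factor: 3*z**3 - 6*z**2 - 135*z + 378 = 3*(z - 6)*(z - 3)*(z + 7);  z**4 - 7*z**3 - 35*z**2 + 351*z - 630 = (z - 5)*(z + 7)*(z - 6)*(z - 3)
Cancel the common factors (z - 6), (z - 3), (z + 7).

3/(z - 5)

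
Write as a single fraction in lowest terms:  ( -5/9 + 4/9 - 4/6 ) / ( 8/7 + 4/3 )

-49/156

Numerator: -5/9 + 4/9 - 4/6 = -7/9
Denominator: 8/7 + 4/3 = 52/21
Divide: (-7/9) · (21/52) = -49/156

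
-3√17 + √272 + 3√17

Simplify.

3√17 = 3*√17; √272 = 4*√17; 3√17 = 3*√17
Combine: (-3 + 4 + 3)·√17 = 4*√17

4*√17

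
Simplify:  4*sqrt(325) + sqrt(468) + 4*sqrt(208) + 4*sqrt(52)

50*sqrt(13)

4*sqrt(325) = 20*sqrt(13); sqrt(468) = 6*sqrt(13); 4*sqrt(208) = 16*sqrt(13); 4*sqrt(52) = 8*sqrt(13)
Combine: (20 + 6 + 16 + 8)·sqrt(13) = 50*sqrt(13)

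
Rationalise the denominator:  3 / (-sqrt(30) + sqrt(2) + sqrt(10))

Group as (sqrt(2) + sqrt(10)) - sqrt(30); multiply by (sqrt(2) + sqrt(10)) + sqrt(30), then rationalise the remaining surd.

(-27*sqrt(30) - 33*sqrt(10) - 57*sqrt(2) - 30*sqrt(6))/122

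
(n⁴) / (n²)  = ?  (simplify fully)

Quotient: n²

n²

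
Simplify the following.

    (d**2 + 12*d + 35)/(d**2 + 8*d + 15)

(d + 7)/(d + 3)

Factor: d**2 + 12*d + 35 = (d + 5)*(d + 7);  d**2 + 8*d + 15 = (d + 3)*(d + 5)
Cancel the common factor (d + 5).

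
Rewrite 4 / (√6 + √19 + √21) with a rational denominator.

(-3*√266 + 2*√21 + 4*√19 + 17*√6)/55

Group as (√6 + √19) + √21; multiply by (√6 + √19) - √21, then rationalise the remaining surd.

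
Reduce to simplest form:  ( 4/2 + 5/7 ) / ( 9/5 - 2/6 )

Numerator: 4/2 + 5/7 = 19/7
Denominator: 9/5 - 2/6 = 22/15
Divide: (19/7) · (15/22) = 285/154

285/154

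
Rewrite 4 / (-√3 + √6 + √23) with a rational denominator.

Group as (√6 + √23) - √3; multiply by (√6 + √23) + √3, then rationalise the remaining surd.

(-20*√6 - 6*√46 + 26*√3 + 14*√23)/31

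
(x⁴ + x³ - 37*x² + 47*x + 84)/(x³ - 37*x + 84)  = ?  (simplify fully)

x + 1

Factor: x⁴ + x³ - 37*x² + 47*x + 84 = (x - 4)·(x - 3)·(x + 1)·(x + 7);  x³ - 37*x + 84 = (x - 3)·(x + 7)·(x - 4)
Cancel the common factors (x + 7), (x - 3), (x - 4).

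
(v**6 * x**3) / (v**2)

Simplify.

Quotient: v**4 * x**3

v**4*x**3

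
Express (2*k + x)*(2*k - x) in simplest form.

4*k^2 - x^2

Difference of squares with P = 2*k, Q = x.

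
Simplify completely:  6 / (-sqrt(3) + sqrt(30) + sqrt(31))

(-87*sqrt(3) + 3*sqrt(31) + 6*sqrt(30) + 9*sqrt(310))/89

Group as (sqrt(30) + sqrt(31)) - sqrt(3); multiply by (sqrt(30) + sqrt(31)) + sqrt(3), then rationalise the remaining surd.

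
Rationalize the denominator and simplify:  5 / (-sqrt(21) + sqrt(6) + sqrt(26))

(-55*sqrt(21) + 5*sqrt(26) + 205*sqrt(6) + 60*sqrt(91))/503

Group as (sqrt(6) + sqrt(26)) - sqrt(21); multiply by (sqrt(6) + sqrt(26)) + sqrt(21), then rationalise the remaining surd.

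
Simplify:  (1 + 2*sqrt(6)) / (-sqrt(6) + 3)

(15 + 7*sqrt(6))/3

Multiply numerator and denominator by sqrt(6) + 3.
Denominator becomes 3; numerator becomes 15 + 7*sqrt(6).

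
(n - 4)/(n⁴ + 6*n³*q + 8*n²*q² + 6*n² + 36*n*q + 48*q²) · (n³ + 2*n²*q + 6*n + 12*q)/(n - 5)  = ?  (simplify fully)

Factor: n⁴ + 6*n³*q + 8*n²*q² + 6*n² + 36*n*q + 48*q² = (n + 2*q)·(n + 4*q)·(n² + 6);  n³ + 2*n²*q + 6*n + 12*q = (n² + 6)·(n + 2*q)
Cancel the common factors (n² + 6), (n + 2*q).

(n - 4)/(n² + 4*n*q - 5*n - 20*q)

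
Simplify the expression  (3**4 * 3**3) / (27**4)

3**4 = 3**4; 3**3 = 3**3; 27**4 = 3**12
Combine exponents: 3**(-5)

3**(-5)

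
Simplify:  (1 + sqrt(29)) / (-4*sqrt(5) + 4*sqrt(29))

Multiply numerator and denominator by 4*sqrt(5) + 4*sqrt(29).
Denominator becomes 384; numerator becomes 4*sqrt(5) + 4*sqrt(29) + 4*sqrt(145) + 116.

(sqrt(5) + sqrt(29) + sqrt(145) + 29)/96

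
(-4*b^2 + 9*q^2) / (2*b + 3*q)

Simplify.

Difference of squares: factor out (2*b + 3*q).

-2*b + 3*q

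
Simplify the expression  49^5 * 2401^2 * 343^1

7^21

49^5 = 7^10; 2401^2 = 7^8; 343^1 = 7^3
Combine exponents: 7^21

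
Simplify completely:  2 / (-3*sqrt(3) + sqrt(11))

Multiply numerator and denominator by sqrt(11) + 3*sqrt(3).
Denominator becomes -16; numerator becomes 2*sqrt(11) + 6*sqrt(3).

(-3*sqrt(3) - sqrt(11))/8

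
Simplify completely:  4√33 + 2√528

12*√33

4√33 = 4*√33; 2√528 = 8*√33
Combine: (4 + 8)·√33 = 12*√33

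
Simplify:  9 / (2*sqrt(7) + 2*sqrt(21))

(-9*sqrt(7) + 9*sqrt(21))/28

Multiply numerator and denominator by -2*sqrt(7) + 2*sqrt(21).
Denominator becomes 56; numerator becomes -18*sqrt(7) + 18*sqrt(21).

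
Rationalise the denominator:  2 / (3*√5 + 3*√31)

(-√5 + √31)/39

Multiply numerator and denominator by -3*√5 + 3*√31.
Denominator becomes 234; numerator becomes -6*√5 + 6*√31.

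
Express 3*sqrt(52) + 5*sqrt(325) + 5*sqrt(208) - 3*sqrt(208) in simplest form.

39*sqrt(13)

3*sqrt(52) = 6*sqrt(13); 5*sqrt(325) = 25*sqrt(13); 5*sqrt(208) = 20*sqrt(13); 3*sqrt(208) = 12*sqrt(13)
Combine: (6 + 25 + 20 - 12)·sqrt(13) = 39*sqrt(13)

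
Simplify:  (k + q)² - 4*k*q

(k - q)²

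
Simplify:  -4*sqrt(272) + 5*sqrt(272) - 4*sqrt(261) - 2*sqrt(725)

-22*sqrt(29) + 4*sqrt(17)

4*sqrt(272) = 16*sqrt(17); 5*sqrt(272) = 20*sqrt(17); 4*sqrt(261) = 12*sqrt(29); 2*sqrt(725) = 10*sqrt(29)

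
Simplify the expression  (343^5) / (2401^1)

7^11

343^5 = 7^15; 2401^1 = 7^4
Combine exponents: 7^11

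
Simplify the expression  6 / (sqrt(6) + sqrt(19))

(-6*sqrt(6) + 6*sqrt(19))/13

Multiply numerator and denominator by -sqrt(19) + sqrt(6).
Denominator becomes -13; numerator becomes -6*sqrt(19) + 6*sqrt(6).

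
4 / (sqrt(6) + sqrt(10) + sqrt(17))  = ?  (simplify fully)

Group as (sqrt(6) + sqrt(10)) + sqrt(17); multiply by (sqrt(6) + sqrt(10)) - sqrt(17), then rationalise the remaining surd.

(-16*sqrt(255) - 4*sqrt(17) + 52*sqrt(10) + 84*sqrt(6))/239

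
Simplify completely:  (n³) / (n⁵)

Quotient: (n^-2)

n^(-2)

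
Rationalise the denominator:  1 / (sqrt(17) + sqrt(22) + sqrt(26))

(-4*sqrt(2431) + 13*sqrt(26) + 21*sqrt(22) + 31*sqrt(17))/1327

Group as (sqrt(17) + sqrt(26)) + sqrt(22); multiply by (sqrt(17) + sqrt(26)) - sqrt(22), then rationalise the remaining surd.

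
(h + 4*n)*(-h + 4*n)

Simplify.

-h**2 + 16*n**2

(4*n)**2 - (h)**2 = -h**2 + 16*n**2.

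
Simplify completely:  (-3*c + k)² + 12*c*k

(3*c + k)²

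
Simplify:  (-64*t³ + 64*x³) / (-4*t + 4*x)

(4*x)^3 - (4*t)^3 = (-4*t + 4*x)(16*t² + 16*t*x + 16*x²).

16*t² + 16*t*x + 16*x²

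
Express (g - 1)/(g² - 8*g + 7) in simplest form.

1/(g - 7)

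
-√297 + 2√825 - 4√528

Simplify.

-9*√33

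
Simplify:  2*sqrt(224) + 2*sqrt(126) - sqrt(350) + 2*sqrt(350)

19*sqrt(14)

2*sqrt(224) = 8*sqrt(14); 2*sqrt(126) = 6*sqrt(14); sqrt(350) = 5*sqrt(14); 2*sqrt(350) = 10*sqrt(14)
Combine: (8 + 6 - 5 + 10)·sqrt(14) = 19*sqrt(14)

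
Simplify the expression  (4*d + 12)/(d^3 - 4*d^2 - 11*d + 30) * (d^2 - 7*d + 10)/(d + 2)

4/(d + 2)

Factor: 4*d + 12 = 4*(d + 3);  d^3 - 4*d^2 - 11*d + 30 = (d - 2)*(d + 3)*(d - 5);  d^2 - 7*d + 10 = (d - 5)*(d - 2)
Cancel the common factors (d - 2), (d - 5), (d + 3).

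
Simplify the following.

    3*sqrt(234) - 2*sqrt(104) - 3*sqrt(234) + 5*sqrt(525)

3*sqrt(234) = 9*sqrt(26); 2*sqrt(104) = 4*sqrt(26); 3*sqrt(234) = 9*sqrt(26); 5*sqrt(525) = 25*sqrt(21)

-4*sqrt(26) + 25*sqrt(21)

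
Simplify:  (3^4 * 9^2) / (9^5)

3^4 = 3^4; 9^2 = 3^4; 9^5 = 3^10
Combine exponents: 3^(-2)

3^(-2)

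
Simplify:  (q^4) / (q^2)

Quotient: q^2

q^2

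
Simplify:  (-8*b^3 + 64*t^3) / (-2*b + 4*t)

4*b^2 + 8*b*t + 16*t^2

(4*t)^3 - (2*b)^3 = (-2*b + 4*t)(4*b^2 + 8*b*t + 16*t^2).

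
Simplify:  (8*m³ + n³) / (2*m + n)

Factor as (a+b)(a^2-ab+b^2) with a=(2*m), b=n.

4*m² - 2*m*n + n²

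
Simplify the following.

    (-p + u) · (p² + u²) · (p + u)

-p⁴ + u⁴

Telescope via difference of squares: (u+p)(u-p) = -p² + u², then repeat with the next factor.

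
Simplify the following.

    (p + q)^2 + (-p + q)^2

Only the even-power cross terms survive.

2*p^2 + 2*q^2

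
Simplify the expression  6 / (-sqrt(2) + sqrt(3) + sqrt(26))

(-50*sqrt(3) - 8*sqrt(39) + 54*sqrt(2) + 42*sqrt(26))/139

Group as (sqrt(3) + sqrt(26)) - sqrt(2); multiply by (sqrt(3) + sqrt(26)) + sqrt(2), then rationalise the remaining surd.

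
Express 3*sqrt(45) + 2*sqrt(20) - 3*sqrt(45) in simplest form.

3*sqrt(45) = 9*sqrt(5); 2*sqrt(20) = 4*sqrt(5); 3*sqrt(45) = 9*sqrt(5)
Combine: (9 + 4 - 9)·sqrt(5) = 4*sqrt(5)

4*sqrt(5)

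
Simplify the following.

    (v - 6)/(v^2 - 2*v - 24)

1/(v + 4)

Factor: v^2 - 2*v - 24 = (v - 6)*(v + 4)
Cancel the common factor (v - 6).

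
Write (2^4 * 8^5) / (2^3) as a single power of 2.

2^16

2^4 = 2^4; 8^5 = 2^15; 2^3 = 2^3
Combine exponents: 2^16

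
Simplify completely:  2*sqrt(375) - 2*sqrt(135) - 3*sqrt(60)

-2*sqrt(15)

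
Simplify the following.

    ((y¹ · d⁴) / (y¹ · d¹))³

d⁹

Inside the bracket: d³
Raise to the power 3: d⁹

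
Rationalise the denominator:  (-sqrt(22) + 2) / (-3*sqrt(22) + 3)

(-sqrt(22) + 20)/63

Multiply numerator and denominator by 3 + 3*sqrt(22).
Denominator becomes -189; numerator becomes -60 + 3*sqrt(22).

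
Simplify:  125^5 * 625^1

125^5 = 5^15; 625^1 = 5^4
Combine exponents: 5^19

5^19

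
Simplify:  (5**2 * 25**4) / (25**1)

5**8

5**2 = 5**2; 25**4 = 5**8; 25**1 = 5**2
Combine exponents: 5**8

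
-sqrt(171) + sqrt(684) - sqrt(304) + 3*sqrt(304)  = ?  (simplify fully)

11*sqrt(19)

sqrt(171) = 3*sqrt(19); sqrt(684) = 6*sqrt(19); sqrt(304) = 4*sqrt(19); 3*sqrt(304) = 12*sqrt(19)
Combine: (-3 + 6 - 4 + 12)·sqrt(19) = 11*sqrt(19)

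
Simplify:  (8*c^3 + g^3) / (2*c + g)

4*c^2 - 2*c*g + g^2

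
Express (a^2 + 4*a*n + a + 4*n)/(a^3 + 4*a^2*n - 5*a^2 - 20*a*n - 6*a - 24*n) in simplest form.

1/(a - 6)

Factor: a^2 + 4*a*n + a + 4*n = (a + 1)*(a + 4*n);  a^3 + 4*a^2*n - 5*a^2 - 20*a*n - 6*a - 24*n = (a - 6)*(a + 4*n)*(a + 1)
Cancel the common factors (a + 1), (a + 4*n).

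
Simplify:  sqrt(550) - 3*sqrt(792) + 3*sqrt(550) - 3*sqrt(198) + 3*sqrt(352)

sqrt(550) = 5*sqrt(22); 3*sqrt(792) = 18*sqrt(22); 3*sqrt(550) = 15*sqrt(22); 3*sqrt(198) = 9*sqrt(22); 3*sqrt(352) = 12*sqrt(22)
Combine: (5 - 18 + 15 - 9 + 12)·sqrt(22) = 5*sqrt(22)

5*sqrt(22)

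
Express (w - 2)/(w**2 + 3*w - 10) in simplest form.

1/(w + 5)

Factor: w**2 + 3*w - 10 = (w - 2)*(w + 5)
Cancel the common factor (w - 2).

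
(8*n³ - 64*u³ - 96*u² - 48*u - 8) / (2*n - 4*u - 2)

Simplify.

4*n² + 8*n*u + 4*n + 16*u² + 16*u + 4

(2*n)^3 - (4*u + 2)^3 = (2*n - 4*u - 2)(4*n² + 8*n*u + 4*n + 16*u² + 16*u + 4).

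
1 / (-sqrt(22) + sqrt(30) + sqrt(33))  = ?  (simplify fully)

Group as (sqrt(30) + sqrt(33)) - sqrt(22); multiply by (sqrt(30) + sqrt(33)) + sqrt(22), then rationalise the remaining surd.

(-41*sqrt(22) + 19*sqrt(33) + 25*sqrt(30) + 132*sqrt(5))/2279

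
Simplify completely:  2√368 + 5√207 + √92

25*√23

2√368 = 8*√23; 5√207 = 15*√23; √92 = 2*√23
Combine: (8 + 15 + 2)·√23 = 25*√23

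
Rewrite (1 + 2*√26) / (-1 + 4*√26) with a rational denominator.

(6*√26 + 209)/415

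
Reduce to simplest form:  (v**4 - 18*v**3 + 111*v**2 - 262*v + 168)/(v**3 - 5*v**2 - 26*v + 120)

(v**2 - 8*v + 7)/(v + 5)

Factor: v**4 - 18*v**3 + 111*v**2 - 262*v + 168 = (v - 4)*(v - 1)*(v - 7)*(v - 6);  v**3 - 5*v**2 - 26*v + 120 = (v - 4)*(v + 5)*(v - 6)
Cancel the common factors (v - 4), (v - 6).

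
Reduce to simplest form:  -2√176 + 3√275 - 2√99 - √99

-2*√11

2√176 = 8*√11; 3√275 = 15*√11; 2√99 = 6*√11; √99 = 3*√11
Combine: (-8 + 15 - 6 - 3)·√11 = -2*√11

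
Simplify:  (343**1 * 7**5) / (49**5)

343**1 = 7**3; 7**5 = 7**5; 49**5 = 7**10
Combine exponents: 7**(-2)

7**(-2)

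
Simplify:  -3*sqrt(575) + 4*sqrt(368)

3*sqrt(575) = 15*sqrt(23); 4*sqrt(368) = 16*sqrt(23)
Combine: (-15 + 16)·sqrt(23) = sqrt(23)

sqrt(23)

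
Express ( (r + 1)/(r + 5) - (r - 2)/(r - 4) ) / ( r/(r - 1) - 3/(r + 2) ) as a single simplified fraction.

(-6*r^3 + 18*r - 12)/(r^4 - 18*r^2 + 23*r - 60)

Numerator: (r + 1)/(r + 5) - (r - 2)/(r - 4) = (-6*r + 6)/(r^2 + r - 20)
Denominator: r/(r - 1) - 3/(r + 2) = (r^2 - r + 3)/(r^2 + r - 2)
Divide: ((-6*r + 6)/(r^2 + r - 20)) · ((r^2 + r - 2)/(r^2 - r + 3)) = (-6*r^3 + 18*r - 12)/(r^4 - 18*r^2 + 23*r - 60)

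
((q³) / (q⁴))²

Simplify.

Inside the bracket: (q^-1)
Raise to the power 2: (q^-2)

q^(-2)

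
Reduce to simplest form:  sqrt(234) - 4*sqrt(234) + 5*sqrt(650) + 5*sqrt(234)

31*sqrt(26)

sqrt(234) = 3*sqrt(26); 4*sqrt(234) = 12*sqrt(26); 5*sqrt(650) = 25*sqrt(26); 5*sqrt(234) = 15*sqrt(26)
Combine: (3 - 12 + 25 + 15)·sqrt(26) = 31*sqrt(26)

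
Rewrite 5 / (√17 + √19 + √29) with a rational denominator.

(-10*√9367 + 35*√29 + 135*√19 + 155*√17)/1243

Group as (√17 + √29) + √19; multiply by (√17 + √29) - √19, then rationalise the remaining surd.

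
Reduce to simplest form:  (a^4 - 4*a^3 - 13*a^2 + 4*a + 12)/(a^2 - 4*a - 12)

a^2 - 1

Factor: a^4 - 4*a^3 - 13*a^2 + 4*a + 12 = (a + 2)*(a - 6)*(a - 1)*(a + 1);  a^2 - 4*a - 12 = (a - 6)*(a + 2)
Cancel the common factors (a - 6), (a + 2).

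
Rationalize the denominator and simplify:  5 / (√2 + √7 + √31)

Group as (√2 + √7) + √31; multiply by (√2 + √7) - √31, then rationalise the remaining surd.

(-65*√7 - 90*√2 + 5*√434 + 55*√31)/214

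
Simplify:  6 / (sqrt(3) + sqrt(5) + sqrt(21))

Group as (sqrt(3) + sqrt(5)) + sqrt(21); multiply by (sqrt(3) + sqrt(5)) - sqrt(21), then rationalise the remaining surd.

(-114*sqrt(5) - 138*sqrt(3) + 36*sqrt(35) + 78*sqrt(21))/109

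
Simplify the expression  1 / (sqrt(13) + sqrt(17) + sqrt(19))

Group as (sqrt(13) + sqrt(17)) + sqrt(19); multiply by (sqrt(13) + sqrt(17)) - sqrt(19), then rationalise the remaining surd.

(-2*sqrt(4199) + 11*sqrt(19) + 15*sqrt(17) + 23*sqrt(13))/763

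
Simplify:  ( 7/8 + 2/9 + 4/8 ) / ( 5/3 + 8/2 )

115/408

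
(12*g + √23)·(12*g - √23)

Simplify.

144*g² - 23

Product of conjugates: (P+Q)(P-Q) = P^2 - Q^2.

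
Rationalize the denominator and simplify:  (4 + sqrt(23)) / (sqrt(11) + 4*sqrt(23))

(-sqrt(253) - 4*sqrt(11) + 16*sqrt(23) + 92)/357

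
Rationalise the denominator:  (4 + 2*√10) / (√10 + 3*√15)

(-20 - 4*√10 + 12*√15 + 30*√6)/125

Multiply numerator and denominator by -3*√15 + √10.
Denominator becomes -125; numerator becomes -30*√6 - 12*√15 + 4*√10 + 20.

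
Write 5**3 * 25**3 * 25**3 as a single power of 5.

5**3 = 5**3; 25**3 = 5**6; 25**3 = 5**6
Combine exponents: 5**15

5**15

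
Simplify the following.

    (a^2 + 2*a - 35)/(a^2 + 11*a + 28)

Factor: a^2 + 2*a - 35 = (a + 7)*(a - 5);  a^2 + 11*a + 28 = (a + 4)*(a + 7)
Cancel the common factor (a + 7).

(a - 5)/(a + 4)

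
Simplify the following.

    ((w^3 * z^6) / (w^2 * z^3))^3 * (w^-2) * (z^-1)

w*z^8

Inside the bracket: w^1 * z^3
Raise to the power 3: w^3 * z^9
Multiply by (w^-2) * (z^-1): add exponents.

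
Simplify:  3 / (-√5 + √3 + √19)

Group as (√3 + √19) - √5; multiply by (√3 + √19) + √5, then rationalise the remaining surd.

(-63*√3 - 6*√285 + 51*√5 + 33*√19)/61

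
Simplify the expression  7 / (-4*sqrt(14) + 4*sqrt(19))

(7*sqrt(14) + 7*sqrt(19))/20

Multiply numerator and denominator by 4*sqrt(14) + 4*sqrt(19).
Denominator becomes 80; numerator becomes 28*sqrt(14) + 28*sqrt(19).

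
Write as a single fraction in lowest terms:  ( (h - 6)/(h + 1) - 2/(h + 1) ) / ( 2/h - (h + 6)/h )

(-h^2 + 8*h)/(h^2 + 5*h + 4)

Numerator: (h - 6)/(h + 1) - 2/(h + 1) = (h - 8)/(h + 1)
Denominator: 2/h - (h + 6)/h = (-h - 4)/h
Divide: ((h - 8)/(h + 1)) · (h/(-h - 4)) = (-h^2 + 8*h)/(h^2 + 5*h + 4)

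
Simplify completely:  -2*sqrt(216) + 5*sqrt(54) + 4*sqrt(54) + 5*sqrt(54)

2*sqrt(216) = 12*sqrt(6); 5*sqrt(54) = 15*sqrt(6); 4*sqrt(54) = 12*sqrt(6); 5*sqrt(54) = 15*sqrt(6)
Combine: (-12 + 15 + 12 + 15)·sqrt(6) = 30*sqrt(6)

30*sqrt(6)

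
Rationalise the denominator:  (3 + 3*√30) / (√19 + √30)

Multiply numerator and denominator by -√19 + √30.
Denominator becomes 11; numerator becomes -3*√570 - 3*√19 + 3*√30 + 90.

(-3*√570 - 3*√19 + 3*√30 + 90)/11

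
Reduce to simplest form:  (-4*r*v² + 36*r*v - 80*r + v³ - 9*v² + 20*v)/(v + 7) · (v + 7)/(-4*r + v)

v² - 9*v + 20

Factor: -4*r*v² + 36*r*v - 80*r + v³ - 9*v² + 20*v = (v - 5)·(-4*r + v)·(v - 4)
Cancel the common factors (v + 7), (-4*r + v).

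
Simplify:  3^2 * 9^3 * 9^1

3^10

3^2 = 3^2; 9^3 = 3^6; 9^1 = 3^2
Combine exponents: 3^10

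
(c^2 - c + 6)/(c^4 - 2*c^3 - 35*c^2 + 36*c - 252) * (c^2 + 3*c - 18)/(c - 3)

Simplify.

1/(c - 7)

Factor: c^4 - 2*c^3 - 35*c^2 + 36*c - 252 = (c^2 - c + 6)*(c + 6)*(c - 7);  c^2 + 3*c - 18 = (c + 6)*(c - 3)
Cancel the common factors (c^2 - c + 6), (c + 6), (c - 3).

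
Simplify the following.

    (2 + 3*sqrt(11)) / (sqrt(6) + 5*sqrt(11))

Multiply numerator and denominator by -sqrt(6) + 5*sqrt(11).
Denominator becomes 269; numerator becomes -3*sqrt(66) - 2*sqrt(6) + 10*sqrt(11) + 165.

(-3*sqrt(66) - 2*sqrt(6) + 10*sqrt(11) + 165)/269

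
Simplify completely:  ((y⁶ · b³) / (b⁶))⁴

Inside the bracket: y⁶ · (b^-3)
Raise to the power 4: y^24 · (b^-12)

y^24/b^12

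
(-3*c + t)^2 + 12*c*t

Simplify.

(3*c + t)^2

After expansion: 9*c^2 + 6*c*t + t^2 — a perfect-square trinomial.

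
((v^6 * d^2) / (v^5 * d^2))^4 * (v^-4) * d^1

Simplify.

Inside the bracket: v^1
Raise to the power 4: v^4
Multiply by (v^-4) * d^1: add exponents.

d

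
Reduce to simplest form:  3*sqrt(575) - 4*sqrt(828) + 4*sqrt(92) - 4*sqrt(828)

-25*sqrt(23)

3*sqrt(575) = 15*sqrt(23); 4*sqrt(828) = 24*sqrt(23); 4*sqrt(92) = 8*sqrt(23); 4*sqrt(828) = 24*sqrt(23)
Combine: (15 - 24 + 8 - 24)·sqrt(23) = -25*sqrt(23)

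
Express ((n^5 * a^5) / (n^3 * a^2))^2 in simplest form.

Inside the bracket: n^2 * a^3
Raise to the power 2: n^4 * a^6

a^6*n^4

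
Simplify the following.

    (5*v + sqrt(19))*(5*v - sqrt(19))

25*v^2 - 19

Product of conjugates: (P+Q)(P-Q) = P^2 - Q^2.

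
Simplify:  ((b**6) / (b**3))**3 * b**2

Inside the bracket: b**3
Raise to the power 3: b**9
Multiply by b**2: add exponents.

b**11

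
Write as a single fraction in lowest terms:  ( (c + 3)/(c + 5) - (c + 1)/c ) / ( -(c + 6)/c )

(3*c + 5)/(c^2 + 11*c + 30)

Numerator: (c + 3)/(c + 5) - (c + 1)/c = (-3*c - 5)/(c^2 + 5*c)
Denominator: -(c + 6)/c = (-c - 6)/c
Divide: ((-3*c - 5)/(c^2 + 5*c)) · (c/(-c - 6)) = (3*c + 5)/(c^2 + 11*c + 30)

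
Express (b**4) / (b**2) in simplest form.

Quotient: b**2

b**2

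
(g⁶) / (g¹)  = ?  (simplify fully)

g⁵

Quotient: g⁵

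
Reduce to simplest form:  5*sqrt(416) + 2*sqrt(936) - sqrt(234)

29*sqrt(26)

5*sqrt(416) = 20*sqrt(26); 2*sqrt(936) = 12*sqrt(26); sqrt(234) = 3*sqrt(26)
Combine: (20 + 12 - 3)·sqrt(26) = 29*sqrt(26)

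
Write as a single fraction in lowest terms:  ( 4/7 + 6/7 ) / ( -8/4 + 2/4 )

Numerator: 4/7 + 6/7 = 10/7
Denominator: -8/4 + 2/4 = -3/2
Divide: (10/7) · (-2/3) = -20/21

-20/21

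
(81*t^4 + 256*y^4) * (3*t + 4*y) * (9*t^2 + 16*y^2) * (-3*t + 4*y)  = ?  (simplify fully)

Pair the conjugate factors: ((4*y)+(3*t))((4*y)-(3*t)) = -9*t^2 + 16*y^2, then repeat with the next factor.

-6561*t^8 + 65536*y^8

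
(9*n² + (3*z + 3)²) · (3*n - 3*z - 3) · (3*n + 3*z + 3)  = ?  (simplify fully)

81*n⁴ - 81*z⁴ - 324*z³ - 486*z² - 324*z - 81

Telescope via difference of squares: ((3*n)+(3*z + 3))((3*n)-(3*z + 3)) = 9*n² - 9*z² - 18*z - 9, then repeat with the next factor.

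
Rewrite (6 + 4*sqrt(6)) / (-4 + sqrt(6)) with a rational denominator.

Multiply numerator and denominator by -4 - sqrt(6).
Denominator becomes 10; numerator becomes -22*sqrt(6) - 48.

(-11*sqrt(6) - 24)/5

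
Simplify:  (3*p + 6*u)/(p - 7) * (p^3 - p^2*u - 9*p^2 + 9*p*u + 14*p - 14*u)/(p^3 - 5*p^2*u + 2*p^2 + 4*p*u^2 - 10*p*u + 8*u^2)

(3*p^2 + 6*p*u - 6*p - 12*u)/(p^2 - 4*p*u + 2*p - 8*u)

Factor: 3*p + 6*u = 3*(p + 2*u);  p^3 - p^2*u - 9*p^2 + 9*p*u + 14*p - 14*u = (p - u)*(p - 7)*(p - 2);  p^3 - 5*p^2*u + 2*p^2 + 4*p*u^2 - 10*p*u + 8*u^2 = (p + 2)*(p - u)*(p - 4*u)
Cancel the common factors (p - 7), (p - u).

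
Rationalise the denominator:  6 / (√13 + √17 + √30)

(-3*√6630 + 39*√17 + 51*√13)/221

Group as (√17 + √30) + √13; multiply by (√17 + √30) - √13, then rationalise the remaining surd.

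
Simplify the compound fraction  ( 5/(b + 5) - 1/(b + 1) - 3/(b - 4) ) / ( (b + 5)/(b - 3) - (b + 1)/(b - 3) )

(b^3 - 37*b^2 + 87*b + 45)/(4*b^3 + 8*b^2 - 76*b - 80)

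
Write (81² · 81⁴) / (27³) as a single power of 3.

3^15

81² = 3^8; 81⁴ = 3^16; 27³ = 3^9
Combine exponents: 3^15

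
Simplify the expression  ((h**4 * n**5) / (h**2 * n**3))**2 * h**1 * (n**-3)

Inside the bracket: h**2 * n**2
Raise to the power 2: h**4 * n**4
Multiply by h**1 * (n**-3): add exponents.

h**5*n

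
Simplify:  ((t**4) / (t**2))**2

t**4

Inside the bracket: t**2
Raise to the power 2: t**4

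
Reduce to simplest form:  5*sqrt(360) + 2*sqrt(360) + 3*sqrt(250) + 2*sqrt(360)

5*sqrt(360) = 30*sqrt(10); 2*sqrt(360) = 12*sqrt(10); 3*sqrt(250) = 15*sqrt(10); 2*sqrt(360) = 12*sqrt(10)
Combine: (30 + 12 + 15 + 12)·sqrt(10) = 69*sqrt(10)

69*sqrt(10)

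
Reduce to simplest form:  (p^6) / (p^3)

p^3

Quotient: p^3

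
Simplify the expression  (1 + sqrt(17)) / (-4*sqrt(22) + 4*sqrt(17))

(-sqrt(374) - 17 - sqrt(22) - sqrt(17))/20

Multiply numerator and denominator by 4*sqrt(17) + 4*sqrt(22).
Denominator becomes -80; numerator becomes 4*sqrt(17) + 4*sqrt(22) + 68 + 4*sqrt(374).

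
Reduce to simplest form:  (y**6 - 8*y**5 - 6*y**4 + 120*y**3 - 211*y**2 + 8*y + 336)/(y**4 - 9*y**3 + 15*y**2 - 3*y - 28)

Factor: y**6 - 8*y**5 - 6*y**4 + 120*y**3 - 211*y**2 + 8*y + 336 = (y + 4)*(y - 3)*(y - 7)*(y**2 - 3*y + 4)*(y + 1);  y**4 - 9*y**3 + 15*y**2 - 3*y - 28 = (y + 1)*(y - 7)*(y**2 - 3*y + 4)
Cancel the common factors (y**2 - 3*y + 4), (y + 1), (y - 7).

y**2 + y - 12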